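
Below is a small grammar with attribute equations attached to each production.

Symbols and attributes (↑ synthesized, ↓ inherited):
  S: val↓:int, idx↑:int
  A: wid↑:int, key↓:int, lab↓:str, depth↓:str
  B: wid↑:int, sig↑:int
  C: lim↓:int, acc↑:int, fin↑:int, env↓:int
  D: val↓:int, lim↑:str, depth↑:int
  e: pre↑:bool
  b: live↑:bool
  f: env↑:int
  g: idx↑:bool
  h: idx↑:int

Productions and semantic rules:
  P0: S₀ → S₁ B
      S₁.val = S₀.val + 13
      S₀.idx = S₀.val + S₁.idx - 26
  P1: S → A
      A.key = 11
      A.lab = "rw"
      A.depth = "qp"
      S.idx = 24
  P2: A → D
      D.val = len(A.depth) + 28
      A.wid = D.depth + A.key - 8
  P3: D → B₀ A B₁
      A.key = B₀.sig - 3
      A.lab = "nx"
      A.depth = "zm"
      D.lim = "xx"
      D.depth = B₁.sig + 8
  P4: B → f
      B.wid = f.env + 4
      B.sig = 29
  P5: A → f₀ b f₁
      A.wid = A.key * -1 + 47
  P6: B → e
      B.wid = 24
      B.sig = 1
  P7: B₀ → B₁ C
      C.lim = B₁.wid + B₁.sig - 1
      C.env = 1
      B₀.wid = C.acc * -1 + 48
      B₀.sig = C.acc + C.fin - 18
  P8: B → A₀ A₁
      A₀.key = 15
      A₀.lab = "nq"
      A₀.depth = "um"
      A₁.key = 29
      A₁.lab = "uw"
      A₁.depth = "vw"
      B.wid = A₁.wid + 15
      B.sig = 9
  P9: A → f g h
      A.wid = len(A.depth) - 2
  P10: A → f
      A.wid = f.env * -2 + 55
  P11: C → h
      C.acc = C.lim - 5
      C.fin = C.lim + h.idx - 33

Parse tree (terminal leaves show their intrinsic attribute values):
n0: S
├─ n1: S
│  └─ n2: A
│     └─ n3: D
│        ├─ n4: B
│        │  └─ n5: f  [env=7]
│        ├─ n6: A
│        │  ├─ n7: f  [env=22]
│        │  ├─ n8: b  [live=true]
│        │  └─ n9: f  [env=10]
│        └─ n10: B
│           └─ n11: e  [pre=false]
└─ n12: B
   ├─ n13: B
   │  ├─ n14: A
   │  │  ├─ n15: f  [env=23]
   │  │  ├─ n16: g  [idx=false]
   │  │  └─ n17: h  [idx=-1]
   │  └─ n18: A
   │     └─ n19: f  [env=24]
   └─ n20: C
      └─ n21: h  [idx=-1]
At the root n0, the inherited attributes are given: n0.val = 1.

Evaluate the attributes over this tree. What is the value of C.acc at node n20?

1. n0.val = 1  [given at root]
2. n1.val = 14  [S₀.val + 13]
3. n2.key = 11  [11]
4. n2.lab = "rw"  ["rw"]
5. n2.depth = "qp"  ["qp"]
6. n3.val = 30  [len(A.depth) + 28]
7. n5.env = 7  [terminal]
8. n4.wid = 11  [f.env + 4]
9. n4.sig = 29  [29]
10. n6.key = 26  [B₀.sig - 3]
11. n6.lab = "nx"  ["nx"]
12. n6.depth = "zm"  ["zm"]
13. n7.env = 22  [terminal]
14. n8.live = true  [terminal]
15. n9.env = 10  [terminal]
16. n6.wid = 21  [A.key * -1 + 47]
17. n11.pre = false  [terminal]
18. n10.wid = 24  [24]
19. n10.sig = 1  [1]
20. n3.lim = "xx"  ["xx"]
21. n3.depth = 9  [B₁.sig + 8]
22. n2.wid = 12  [D.depth + A.key - 8]
23. n1.idx = 24  [24]
24. n14.key = 15  [15]
25. n14.lab = "nq"  ["nq"]
26. n14.depth = "um"  ["um"]
27. n15.env = 23  [terminal]
28. n16.idx = false  [terminal]
29. n17.idx = -1  [terminal]
30. n14.wid = 0  [len(A.depth) - 2]
31. n18.key = 29  [29]
32. n18.lab = "uw"  ["uw"]
33. n18.depth = "vw"  ["vw"]
34. n19.env = 24  [terminal]
35. n18.wid = 7  [f.env * -2 + 55]
36. n13.wid = 22  [A₁.wid + 15]
37. n13.sig = 9  [9]
38. n20.lim = 30  [B₁.wid + B₁.sig - 1]
39. n20.env = 1  [1]
40. n21.idx = -1  [terminal]
41. n20.acc = 25  [C.lim - 5]
42. n20.fin = -4  [C.lim + h.idx - 33]
43. n12.wid = 23  [C.acc * -1 + 48]
44. n12.sig = 3  [C.acc + C.fin - 18]
45. n0.idx = -1  [S₀.val + S₁.idx - 26]

25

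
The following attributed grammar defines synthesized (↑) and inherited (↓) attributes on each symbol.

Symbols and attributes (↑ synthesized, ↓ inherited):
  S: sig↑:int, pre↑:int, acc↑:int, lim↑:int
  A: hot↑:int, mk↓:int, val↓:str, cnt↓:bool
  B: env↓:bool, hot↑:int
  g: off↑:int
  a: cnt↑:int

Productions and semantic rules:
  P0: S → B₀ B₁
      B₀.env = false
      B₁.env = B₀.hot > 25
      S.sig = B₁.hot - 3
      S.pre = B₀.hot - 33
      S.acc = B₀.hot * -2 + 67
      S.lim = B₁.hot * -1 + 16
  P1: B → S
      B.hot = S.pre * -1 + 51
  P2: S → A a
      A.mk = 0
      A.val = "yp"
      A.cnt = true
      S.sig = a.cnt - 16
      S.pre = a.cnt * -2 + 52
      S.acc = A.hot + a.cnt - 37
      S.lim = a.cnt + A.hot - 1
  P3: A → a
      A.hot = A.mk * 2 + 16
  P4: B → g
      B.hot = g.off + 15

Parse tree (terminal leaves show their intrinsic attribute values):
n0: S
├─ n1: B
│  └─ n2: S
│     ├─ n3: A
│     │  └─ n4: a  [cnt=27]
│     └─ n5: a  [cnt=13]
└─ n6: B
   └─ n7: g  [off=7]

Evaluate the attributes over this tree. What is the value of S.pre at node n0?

1. n1.env = false  [false]
2. n3.mk = 0  [0]
3. n3.val = "yp"  ["yp"]
4. n3.cnt = true  [true]
5. n4.cnt = 27  [terminal]
6. n3.hot = 16  [A.mk * 2 + 16]
7. n5.cnt = 13  [terminal]
8. n2.sig = -3  [a.cnt - 16]
9. n2.pre = 26  [a.cnt * -2 + 52]
10. n2.acc = -8  [A.hot + a.cnt - 37]
11. n2.lim = 28  [a.cnt + A.hot - 1]
12. n1.hot = 25  [S.pre * -1 + 51]
13. n6.env = false  [B₀.hot > 25]
14. n7.off = 7  [terminal]
15. n6.hot = 22  [g.off + 15]
16. n0.sig = 19  [B₁.hot - 3]
17. n0.pre = -8  [B₀.hot - 33]
18. n0.acc = 17  [B₀.hot * -2 + 67]
19. n0.lim = -6  [B₁.hot * -1 + 16]

-8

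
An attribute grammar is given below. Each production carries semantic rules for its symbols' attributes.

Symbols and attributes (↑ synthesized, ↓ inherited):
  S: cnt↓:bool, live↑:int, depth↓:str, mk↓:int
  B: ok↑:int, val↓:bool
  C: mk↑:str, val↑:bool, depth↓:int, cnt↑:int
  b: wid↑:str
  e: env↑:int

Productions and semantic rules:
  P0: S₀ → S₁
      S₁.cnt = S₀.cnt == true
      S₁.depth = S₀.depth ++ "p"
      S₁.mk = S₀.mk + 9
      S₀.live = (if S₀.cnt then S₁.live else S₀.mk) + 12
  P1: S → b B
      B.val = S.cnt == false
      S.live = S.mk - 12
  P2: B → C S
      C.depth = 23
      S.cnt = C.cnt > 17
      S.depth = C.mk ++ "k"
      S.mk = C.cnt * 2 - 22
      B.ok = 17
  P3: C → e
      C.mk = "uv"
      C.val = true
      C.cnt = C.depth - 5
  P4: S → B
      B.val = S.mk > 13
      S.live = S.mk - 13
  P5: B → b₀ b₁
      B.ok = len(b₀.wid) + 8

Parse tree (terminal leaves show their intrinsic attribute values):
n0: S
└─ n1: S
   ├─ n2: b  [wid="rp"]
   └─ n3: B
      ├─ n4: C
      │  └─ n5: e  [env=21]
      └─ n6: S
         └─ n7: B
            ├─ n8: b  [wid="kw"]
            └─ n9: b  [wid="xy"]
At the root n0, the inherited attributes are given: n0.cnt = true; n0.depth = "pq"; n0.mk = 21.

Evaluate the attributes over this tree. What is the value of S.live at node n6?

1

1. n0.cnt = true  [given at root]
2. n0.depth = "pq"  [given at root]
3. n0.mk = 21  [given at root]
4. n1.cnt = true  [S₀.cnt == true]
5. n1.depth = "pqp"  [S₀.depth ++ "p"]
6. n1.mk = 30  [S₀.mk + 9]
7. n2.wid = "rp"  [terminal]
8. n3.val = false  [S.cnt == false]
9. n4.depth = 23  [23]
10. n5.env = 21  [terminal]
11. n4.mk = "uv"  ["uv"]
12. n4.val = true  [true]
13. n4.cnt = 18  [C.depth - 5]
14. n6.cnt = true  [C.cnt > 17]
15. n6.depth = "uvk"  [C.mk ++ "k"]
16. n6.mk = 14  [C.cnt * 2 - 22]
17. n7.val = true  [S.mk > 13]
18. n8.wid = "kw"  [terminal]
19. n9.wid = "xy"  [terminal]
20. n7.ok = 10  [len(b₀.wid) + 8]
21. n6.live = 1  [S.mk - 13]
22. n3.ok = 17  [17]
23. n1.live = 18  [S.mk - 12]
24. n0.live = 30  [(if S₀.cnt then S₁.live else S₀.mk) + 12]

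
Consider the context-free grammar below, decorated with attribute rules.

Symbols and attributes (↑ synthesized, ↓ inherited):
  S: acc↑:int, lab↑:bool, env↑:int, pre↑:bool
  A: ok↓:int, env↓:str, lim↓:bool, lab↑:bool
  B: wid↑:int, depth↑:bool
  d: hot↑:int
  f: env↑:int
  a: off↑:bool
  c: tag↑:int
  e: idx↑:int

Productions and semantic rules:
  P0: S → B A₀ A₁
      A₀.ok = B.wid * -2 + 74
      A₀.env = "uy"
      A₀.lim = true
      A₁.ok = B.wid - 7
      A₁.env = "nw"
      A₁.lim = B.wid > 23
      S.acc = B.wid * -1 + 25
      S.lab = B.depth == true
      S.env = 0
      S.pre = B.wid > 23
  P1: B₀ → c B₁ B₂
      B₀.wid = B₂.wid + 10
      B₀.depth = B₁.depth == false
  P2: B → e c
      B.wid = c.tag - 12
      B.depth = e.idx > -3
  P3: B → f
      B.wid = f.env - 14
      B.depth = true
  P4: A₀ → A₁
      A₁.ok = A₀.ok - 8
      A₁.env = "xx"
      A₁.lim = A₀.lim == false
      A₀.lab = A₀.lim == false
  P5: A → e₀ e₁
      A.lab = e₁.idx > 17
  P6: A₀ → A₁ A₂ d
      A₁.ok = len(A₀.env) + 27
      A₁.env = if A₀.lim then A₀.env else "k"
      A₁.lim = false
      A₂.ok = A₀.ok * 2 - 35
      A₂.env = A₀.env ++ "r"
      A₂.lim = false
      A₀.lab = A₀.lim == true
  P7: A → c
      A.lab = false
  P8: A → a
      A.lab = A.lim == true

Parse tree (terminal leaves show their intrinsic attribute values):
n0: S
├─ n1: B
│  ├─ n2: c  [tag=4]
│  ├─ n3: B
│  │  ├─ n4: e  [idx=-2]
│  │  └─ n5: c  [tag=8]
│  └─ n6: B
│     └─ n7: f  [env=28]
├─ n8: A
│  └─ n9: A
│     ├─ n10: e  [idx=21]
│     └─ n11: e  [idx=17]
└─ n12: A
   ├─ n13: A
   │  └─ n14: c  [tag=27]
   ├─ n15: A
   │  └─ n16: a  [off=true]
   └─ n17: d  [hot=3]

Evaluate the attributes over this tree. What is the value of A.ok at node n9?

18

1. n2.tag = 4  [terminal]
2. n4.idx = -2  [terminal]
3. n5.tag = 8  [terminal]
4. n3.wid = -4  [c.tag - 12]
5. n3.depth = true  [e.idx > -3]
6. n7.env = 28  [terminal]
7. n6.wid = 14  [f.env - 14]
8. n6.depth = true  [true]
9. n1.wid = 24  [B₂.wid + 10]
10. n1.depth = false  [B₁.depth == false]
11. n8.ok = 26  [B.wid * -2 + 74]
12. n8.env = "uy"  ["uy"]
13. n8.lim = true  [true]
14. n9.ok = 18  [A₀.ok - 8]
15. n9.env = "xx"  ["xx"]
16. n9.lim = false  [A₀.lim == false]
17. n10.idx = 21  [terminal]
18. n11.idx = 17  [terminal]
19. n9.lab = false  [e₁.idx > 17]
20. n8.lab = false  [A₀.lim == false]
21. n12.ok = 17  [B.wid - 7]
22. n12.env = "nw"  ["nw"]
23. n12.lim = true  [B.wid > 23]
24. n13.ok = 29  [len(A₀.env) + 27]
25. n13.env = "nw"  [if A₀.lim then A₀.env else "k"]
26. n13.lim = false  [false]
27. n14.tag = 27  [terminal]
28. n13.lab = false  [false]
29. n15.ok = -1  [A₀.ok * 2 - 35]
30. n15.env = "nwr"  [A₀.env ++ "r"]
31. n15.lim = false  [false]
32. n16.off = true  [terminal]
33. n15.lab = false  [A.lim == true]
34. n17.hot = 3  [terminal]
35. n12.lab = true  [A₀.lim == true]
36. n0.acc = 1  [B.wid * -1 + 25]
37. n0.lab = false  [B.depth == true]
38. n0.env = 0  [0]
39. n0.pre = true  [B.wid > 23]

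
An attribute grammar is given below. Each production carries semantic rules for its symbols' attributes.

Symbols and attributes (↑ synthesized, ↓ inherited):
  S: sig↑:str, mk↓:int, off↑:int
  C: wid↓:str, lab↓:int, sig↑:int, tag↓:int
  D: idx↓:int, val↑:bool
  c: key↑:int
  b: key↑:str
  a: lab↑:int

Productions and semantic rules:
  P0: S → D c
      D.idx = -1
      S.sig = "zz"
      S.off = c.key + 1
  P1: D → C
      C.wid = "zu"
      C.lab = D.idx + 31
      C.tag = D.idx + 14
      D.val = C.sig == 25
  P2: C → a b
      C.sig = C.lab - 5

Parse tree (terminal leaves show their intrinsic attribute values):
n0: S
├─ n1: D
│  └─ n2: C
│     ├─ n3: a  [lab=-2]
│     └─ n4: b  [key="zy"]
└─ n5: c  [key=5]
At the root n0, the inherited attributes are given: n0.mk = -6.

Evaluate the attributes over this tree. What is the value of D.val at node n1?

1. n0.mk = -6  [given at root]
2. n1.idx = -1  [-1]
3. n2.wid = "zu"  ["zu"]
4. n2.lab = 30  [D.idx + 31]
5. n2.tag = 13  [D.idx + 14]
6. n3.lab = -2  [terminal]
7. n4.key = "zy"  [terminal]
8. n2.sig = 25  [C.lab - 5]
9. n1.val = true  [C.sig == 25]
10. n5.key = 5  [terminal]
11. n0.sig = "zz"  ["zz"]
12. n0.off = 6  [c.key + 1]

true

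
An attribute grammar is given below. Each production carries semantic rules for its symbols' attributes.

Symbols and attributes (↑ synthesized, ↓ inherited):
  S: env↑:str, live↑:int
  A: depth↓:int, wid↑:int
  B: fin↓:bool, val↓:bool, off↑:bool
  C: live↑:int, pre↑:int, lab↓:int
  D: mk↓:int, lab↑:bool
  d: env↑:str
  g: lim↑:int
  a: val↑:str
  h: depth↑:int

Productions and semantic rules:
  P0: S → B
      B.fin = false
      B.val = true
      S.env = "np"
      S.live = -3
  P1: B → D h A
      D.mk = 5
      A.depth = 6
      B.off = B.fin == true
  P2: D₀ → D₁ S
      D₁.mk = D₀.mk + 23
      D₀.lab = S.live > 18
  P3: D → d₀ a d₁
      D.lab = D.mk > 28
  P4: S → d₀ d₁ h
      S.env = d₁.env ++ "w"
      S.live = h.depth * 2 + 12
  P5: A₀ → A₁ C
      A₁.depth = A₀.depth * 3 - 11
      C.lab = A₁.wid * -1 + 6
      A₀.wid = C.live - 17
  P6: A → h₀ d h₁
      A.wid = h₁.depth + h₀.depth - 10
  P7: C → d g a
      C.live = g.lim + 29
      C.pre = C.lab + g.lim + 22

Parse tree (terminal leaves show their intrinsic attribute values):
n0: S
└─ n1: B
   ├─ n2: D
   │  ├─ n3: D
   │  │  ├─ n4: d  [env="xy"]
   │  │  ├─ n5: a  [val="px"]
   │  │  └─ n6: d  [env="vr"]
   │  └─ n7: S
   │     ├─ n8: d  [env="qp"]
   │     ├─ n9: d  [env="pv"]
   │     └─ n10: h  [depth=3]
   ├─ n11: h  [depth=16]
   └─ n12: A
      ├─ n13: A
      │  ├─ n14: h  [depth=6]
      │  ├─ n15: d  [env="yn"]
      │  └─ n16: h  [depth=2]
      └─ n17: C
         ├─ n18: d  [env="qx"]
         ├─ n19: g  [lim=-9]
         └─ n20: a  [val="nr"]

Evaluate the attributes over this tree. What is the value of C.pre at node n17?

1. n1.fin = false  [false]
2. n1.val = true  [true]
3. n2.mk = 5  [5]
4. n3.mk = 28  [D₀.mk + 23]
5. n4.env = "xy"  [terminal]
6. n5.val = "px"  [terminal]
7. n6.env = "vr"  [terminal]
8. n3.lab = false  [D.mk > 28]
9. n8.env = "qp"  [terminal]
10. n9.env = "pv"  [terminal]
11. n10.depth = 3  [terminal]
12. n7.env = "pvw"  [d₁.env ++ "w"]
13. n7.live = 18  [h.depth * 2 + 12]
14. n2.lab = false  [S.live > 18]
15. n11.depth = 16  [terminal]
16. n12.depth = 6  [6]
17. n13.depth = 7  [A₀.depth * 3 - 11]
18. n14.depth = 6  [terminal]
19. n15.env = "yn"  [terminal]
20. n16.depth = 2  [terminal]
21. n13.wid = -2  [h₁.depth + h₀.depth - 10]
22. n17.lab = 8  [A₁.wid * -1 + 6]
23. n18.env = "qx"  [terminal]
24. n19.lim = -9  [terminal]
25. n20.val = "nr"  [terminal]
26. n17.live = 20  [g.lim + 29]
27. n17.pre = 21  [C.lab + g.lim + 22]
28. n12.wid = 3  [C.live - 17]
29. n1.off = false  [B.fin == true]
30. n0.env = "np"  ["np"]
31. n0.live = -3  [-3]

21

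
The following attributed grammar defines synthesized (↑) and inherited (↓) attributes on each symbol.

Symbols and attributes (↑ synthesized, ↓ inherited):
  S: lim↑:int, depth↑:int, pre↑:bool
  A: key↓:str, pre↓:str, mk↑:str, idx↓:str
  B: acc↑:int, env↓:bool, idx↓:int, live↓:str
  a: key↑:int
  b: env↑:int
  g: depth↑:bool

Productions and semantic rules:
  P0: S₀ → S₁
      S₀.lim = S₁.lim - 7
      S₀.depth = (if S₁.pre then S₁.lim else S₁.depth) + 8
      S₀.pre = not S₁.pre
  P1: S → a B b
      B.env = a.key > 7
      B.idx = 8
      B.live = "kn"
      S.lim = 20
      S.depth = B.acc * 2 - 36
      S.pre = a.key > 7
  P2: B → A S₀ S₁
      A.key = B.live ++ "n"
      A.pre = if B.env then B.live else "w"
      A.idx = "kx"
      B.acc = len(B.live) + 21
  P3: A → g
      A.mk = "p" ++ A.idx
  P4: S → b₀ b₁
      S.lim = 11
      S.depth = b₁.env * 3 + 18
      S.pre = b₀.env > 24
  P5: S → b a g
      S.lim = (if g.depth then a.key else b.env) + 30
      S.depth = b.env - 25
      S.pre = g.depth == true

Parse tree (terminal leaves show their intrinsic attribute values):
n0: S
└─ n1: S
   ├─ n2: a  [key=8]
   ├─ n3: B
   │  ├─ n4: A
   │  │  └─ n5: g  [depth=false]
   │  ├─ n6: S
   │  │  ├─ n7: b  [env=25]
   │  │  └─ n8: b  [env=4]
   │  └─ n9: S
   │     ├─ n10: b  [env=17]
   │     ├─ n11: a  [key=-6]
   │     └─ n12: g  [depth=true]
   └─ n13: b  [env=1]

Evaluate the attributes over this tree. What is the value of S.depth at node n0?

1. n2.key = 8  [terminal]
2. n3.env = true  [a.key > 7]
3. n3.idx = 8  [8]
4. n3.live = "kn"  ["kn"]
5. n4.key = "knn"  [B.live ++ "n"]
6. n4.pre = "kn"  [if B.env then B.live else "w"]
7. n4.idx = "kx"  ["kx"]
8. n5.depth = false  [terminal]
9. n4.mk = "pkx"  ["p" ++ A.idx]
10. n7.env = 25  [terminal]
11. n8.env = 4  [terminal]
12. n6.lim = 11  [11]
13. n6.depth = 30  [b₁.env * 3 + 18]
14. n6.pre = true  [b₀.env > 24]
15. n10.env = 17  [terminal]
16. n11.key = -6  [terminal]
17. n12.depth = true  [terminal]
18. n9.lim = 24  [(if g.depth then a.key else b.env) + 30]
19. n9.depth = -8  [b.env - 25]
20. n9.pre = true  [g.depth == true]
21. n3.acc = 23  [len(B.live) + 21]
22. n13.env = 1  [terminal]
23. n1.lim = 20  [20]
24. n1.depth = 10  [B.acc * 2 - 36]
25. n1.pre = true  [a.key > 7]
26. n0.lim = 13  [S₁.lim - 7]
27. n0.depth = 28  [(if S₁.pre then S₁.lim else S₁.depth) + 8]
28. n0.pre = false  [not S₁.pre]

28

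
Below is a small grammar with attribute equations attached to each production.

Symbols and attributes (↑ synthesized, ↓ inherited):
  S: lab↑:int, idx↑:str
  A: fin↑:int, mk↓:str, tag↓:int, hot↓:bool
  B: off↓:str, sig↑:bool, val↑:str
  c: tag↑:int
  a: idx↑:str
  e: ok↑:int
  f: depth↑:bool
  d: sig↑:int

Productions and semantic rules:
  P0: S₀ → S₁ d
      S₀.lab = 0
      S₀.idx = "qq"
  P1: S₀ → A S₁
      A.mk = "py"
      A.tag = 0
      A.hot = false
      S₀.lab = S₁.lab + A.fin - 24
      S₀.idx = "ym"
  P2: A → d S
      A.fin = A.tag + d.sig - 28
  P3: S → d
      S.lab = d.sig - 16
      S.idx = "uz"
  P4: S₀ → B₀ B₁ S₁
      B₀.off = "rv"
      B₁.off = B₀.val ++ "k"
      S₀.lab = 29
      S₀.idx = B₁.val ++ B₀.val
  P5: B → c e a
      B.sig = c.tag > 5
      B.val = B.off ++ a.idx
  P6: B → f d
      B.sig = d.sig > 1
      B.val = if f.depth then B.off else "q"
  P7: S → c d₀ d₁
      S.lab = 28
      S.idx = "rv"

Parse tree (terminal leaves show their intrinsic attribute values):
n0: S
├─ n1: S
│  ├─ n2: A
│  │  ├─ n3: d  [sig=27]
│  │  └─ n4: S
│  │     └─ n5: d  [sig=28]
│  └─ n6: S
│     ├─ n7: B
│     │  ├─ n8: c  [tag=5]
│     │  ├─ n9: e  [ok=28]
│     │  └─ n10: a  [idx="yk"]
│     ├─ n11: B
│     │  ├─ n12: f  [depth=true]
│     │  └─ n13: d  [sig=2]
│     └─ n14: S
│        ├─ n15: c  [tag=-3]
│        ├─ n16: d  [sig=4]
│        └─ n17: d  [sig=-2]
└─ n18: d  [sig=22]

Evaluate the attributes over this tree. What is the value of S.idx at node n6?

1. n2.mk = "py"  ["py"]
2. n2.tag = 0  [0]
3. n2.hot = false  [false]
4. n3.sig = 27  [terminal]
5. n5.sig = 28  [terminal]
6. n4.lab = 12  [d.sig - 16]
7. n4.idx = "uz"  ["uz"]
8. n2.fin = -1  [A.tag + d.sig - 28]
9. n7.off = "rv"  ["rv"]
10. n8.tag = 5  [terminal]
11. n9.ok = 28  [terminal]
12. n10.idx = "yk"  [terminal]
13. n7.sig = false  [c.tag > 5]
14. n7.val = "rvyk"  [B.off ++ a.idx]
15. n11.off = "rvykk"  [B₀.val ++ "k"]
16. n12.depth = true  [terminal]
17. n13.sig = 2  [terminal]
18. n11.sig = true  [d.sig > 1]
19. n11.val = "rvykk"  [if f.depth then B.off else "q"]
20. n15.tag = -3  [terminal]
21. n16.sig = 4  [terminal]
22. n17.sig = -2  [terminal]
23. n14.lab = 28  [28]
24. n14.idx = "rv"  ["rv"]
25. n6.lab = 29  [29]
26. n6.idx = "rvykkrvyk"  [B₁.val ++ B₀.val]
27. n1.lab = 4  [S₁.lab + A.fin - 24]
28. n1.idx = "ym"  ["ym"]
29. n18.sig = 22  [terminal]
30. n0.lab = 0  [0]
31. n0.idx = "qq"  ["qq"]

"rvykkrvyk"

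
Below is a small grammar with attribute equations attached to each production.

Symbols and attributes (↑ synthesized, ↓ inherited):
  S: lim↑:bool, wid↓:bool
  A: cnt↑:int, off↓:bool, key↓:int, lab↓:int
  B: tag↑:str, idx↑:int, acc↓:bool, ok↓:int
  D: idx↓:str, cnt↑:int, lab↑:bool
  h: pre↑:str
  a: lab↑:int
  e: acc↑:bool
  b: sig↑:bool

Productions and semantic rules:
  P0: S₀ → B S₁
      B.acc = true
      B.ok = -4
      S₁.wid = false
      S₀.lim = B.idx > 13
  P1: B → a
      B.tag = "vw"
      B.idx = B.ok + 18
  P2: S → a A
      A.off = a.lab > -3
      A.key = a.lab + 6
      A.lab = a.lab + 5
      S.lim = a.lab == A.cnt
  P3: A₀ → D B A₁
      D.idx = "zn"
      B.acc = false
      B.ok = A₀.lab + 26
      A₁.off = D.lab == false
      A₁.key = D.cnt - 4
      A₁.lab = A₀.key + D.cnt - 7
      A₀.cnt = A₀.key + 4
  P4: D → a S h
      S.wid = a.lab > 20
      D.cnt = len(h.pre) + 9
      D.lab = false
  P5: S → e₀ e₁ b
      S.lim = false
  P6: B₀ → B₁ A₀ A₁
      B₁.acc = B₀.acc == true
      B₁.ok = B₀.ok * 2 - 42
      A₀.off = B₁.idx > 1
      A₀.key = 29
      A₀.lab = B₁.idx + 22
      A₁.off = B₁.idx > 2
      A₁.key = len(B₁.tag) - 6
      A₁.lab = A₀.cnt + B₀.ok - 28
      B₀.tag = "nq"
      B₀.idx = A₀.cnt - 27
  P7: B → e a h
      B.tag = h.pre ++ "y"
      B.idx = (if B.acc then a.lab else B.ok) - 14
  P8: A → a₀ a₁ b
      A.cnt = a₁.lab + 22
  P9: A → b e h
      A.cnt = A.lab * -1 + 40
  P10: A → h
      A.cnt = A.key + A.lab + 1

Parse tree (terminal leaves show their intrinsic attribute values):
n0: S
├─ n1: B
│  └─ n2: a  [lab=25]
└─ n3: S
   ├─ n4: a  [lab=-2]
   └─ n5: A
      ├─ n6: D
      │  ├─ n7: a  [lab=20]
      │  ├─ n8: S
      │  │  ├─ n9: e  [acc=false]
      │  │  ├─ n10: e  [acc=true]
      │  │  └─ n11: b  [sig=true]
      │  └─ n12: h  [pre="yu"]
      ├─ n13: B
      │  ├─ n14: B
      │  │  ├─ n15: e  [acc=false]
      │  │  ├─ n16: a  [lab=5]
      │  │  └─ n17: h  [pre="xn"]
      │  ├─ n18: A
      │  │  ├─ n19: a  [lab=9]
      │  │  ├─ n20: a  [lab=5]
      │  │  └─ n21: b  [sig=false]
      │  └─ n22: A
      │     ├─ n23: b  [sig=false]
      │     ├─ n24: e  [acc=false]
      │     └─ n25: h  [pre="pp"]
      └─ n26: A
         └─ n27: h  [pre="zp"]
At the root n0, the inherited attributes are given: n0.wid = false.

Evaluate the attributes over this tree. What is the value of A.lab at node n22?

1. n0.wid = false  [given at root]
2. n1.acc = true  [true]
3. n1.ok = -4  [-4]
4. n2.lab = 25  [terminal]
5. n1.tag = "vw"  ["vw"]
6. n1.idx = 14  [B.ok + 18]
7. n3.wid = false  [false]
8. n4.lab = -2  [terminal]
9. n5.off = true  [a.lab > -3]
10. n5.key = 4  [a.lab + 6]
11. n5.lab = 3  [a.lab + 5]
12. n6.idx = "zn"  ["zn"]
13. n7.lab = 20  [terminal]
14. n8.wid = false  [a.lab > 20]
15. n9.acc = false  [terminal]
16. n10.acc = true  [terminal]
17. n11.sig = true  [terminal]
18. n8.lim = false  [false]
19. n12.pre = "yu"  [terminal]
20. n6.cnt = 11  [len(h.pre) + 9]
21. n6.lab = false  [false]
22. n13.acc = false  [false]
23. n13.ok = 29  [A₀.lab + 26]
24. n14.acc = false  [B₀.acc == true]
25. n14.ok = 16  [B₀.ok * 2 - 42]
26. n15.acc = false  [terminal]
27. n16.lab = 5  [terminal]
28. n17.pre = "xn"  [terminal]
29. n14.tag = "xny"  [h.pre ++ "y"]
30. n14.idx = 2  [(if B.acc then a.lab else B.ok) - 14]
31. n18.off = true  [B₁.idx > 1]
32. n18.key = 29  [29]
33. n18.lab = 24  [B₁.idx + 22]
34. n19.lab = 9  [terminal]
35. n20.lab = 5  [terminal]
36. n21.sig = false  [terminal]
37. n18.cnt = 27  [a₁.lab + 22]
38. n22.off = false  [B₁.idx > 2]
39. n22.key = -3  [len(B₁.tag) - 6]
40. n22.lab = 28  [A₀.cnt + B₀.ok - 28]
41. n23.sig = false  [terminal]
42. n24.acc = false  [terminal]
43. n25.pre = "pp"  [terminal]
44. n22.cnt = 12  [A.lab * -1 + 40]
45. n13.tag = "nq"  ["nq"]
46. n13.idx = 0  [A₀.cnt - 27]
47. n26.off = true  [D.lab == false]
48. n26.key = 7  [D.cnt - 4]
49. n26.lab = 8  [A₀.key + D.cnt - 7]
50. n27.pre = "zp"  [terminal]
51. n26.cnt = 16  [A.key + A.lab + 1]
52. n5.cnt = 8  [A₀.key + 4]
53. n3.lim = false  [a.lab == A.cnt]
54. n0.lim = true  [B.idx > 13]

28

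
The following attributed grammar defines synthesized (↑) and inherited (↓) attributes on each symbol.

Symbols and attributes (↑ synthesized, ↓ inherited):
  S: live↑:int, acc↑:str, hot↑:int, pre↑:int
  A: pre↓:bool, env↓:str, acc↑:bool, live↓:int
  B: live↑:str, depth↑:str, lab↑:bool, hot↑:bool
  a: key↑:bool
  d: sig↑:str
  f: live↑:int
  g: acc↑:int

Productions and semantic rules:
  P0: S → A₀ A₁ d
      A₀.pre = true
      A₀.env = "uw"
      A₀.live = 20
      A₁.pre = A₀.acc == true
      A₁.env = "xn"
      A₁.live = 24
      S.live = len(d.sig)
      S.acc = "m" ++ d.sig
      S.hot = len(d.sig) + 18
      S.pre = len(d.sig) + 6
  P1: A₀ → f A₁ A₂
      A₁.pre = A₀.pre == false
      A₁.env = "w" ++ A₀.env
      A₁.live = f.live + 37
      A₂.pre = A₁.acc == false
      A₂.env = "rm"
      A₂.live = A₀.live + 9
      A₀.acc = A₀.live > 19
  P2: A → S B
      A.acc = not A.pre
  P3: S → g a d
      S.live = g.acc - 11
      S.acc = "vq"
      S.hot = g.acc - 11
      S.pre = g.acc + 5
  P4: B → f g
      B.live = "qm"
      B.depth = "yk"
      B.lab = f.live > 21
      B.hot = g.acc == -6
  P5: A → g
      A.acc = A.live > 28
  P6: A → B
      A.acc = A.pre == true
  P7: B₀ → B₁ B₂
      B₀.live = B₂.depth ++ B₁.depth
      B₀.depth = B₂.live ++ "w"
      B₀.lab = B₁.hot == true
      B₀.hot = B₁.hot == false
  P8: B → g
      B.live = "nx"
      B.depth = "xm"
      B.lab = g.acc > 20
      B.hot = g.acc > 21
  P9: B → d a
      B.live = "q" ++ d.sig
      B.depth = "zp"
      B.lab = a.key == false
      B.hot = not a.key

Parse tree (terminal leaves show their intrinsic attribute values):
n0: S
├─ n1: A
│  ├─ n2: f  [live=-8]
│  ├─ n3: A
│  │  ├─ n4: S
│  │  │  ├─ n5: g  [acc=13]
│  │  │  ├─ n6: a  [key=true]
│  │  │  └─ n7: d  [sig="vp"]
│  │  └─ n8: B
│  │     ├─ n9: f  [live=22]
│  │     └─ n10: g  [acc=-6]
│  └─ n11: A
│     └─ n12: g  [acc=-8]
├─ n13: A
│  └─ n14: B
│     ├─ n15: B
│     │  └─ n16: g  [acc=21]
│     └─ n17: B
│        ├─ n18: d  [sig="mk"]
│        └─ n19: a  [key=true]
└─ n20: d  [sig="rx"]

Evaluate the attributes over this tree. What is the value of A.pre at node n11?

1. n1.pre = true  [true]
2. n1.env = "uw"  ["uw"]
3. n1.live = 20  [20]
4. n2.live = -8  [terminal]
5. n3.pre = false  [A₀.pre == false]
6. n3.env = "wuw"  ["w" ++ A₀.env]
7. n3.live = 29  [f.live + 37]
8. n5.acc = 13  [terminal]
9. n6.key = true  [terminal]
10. n7.sig = "vp"  [terminal]
11. n4.live = 2  [g.acc - 11]
12. n4.acc = "vq"  ["vq"]
13. n4.hot = 2  [g.acc - 11]
14. n4.pre = 18  [g.acc + 5]
15. n9.live = 22  [terminal]
16. n10.acc = -6  [terminal]
17. n8.live = "qm"  ["qm"]
18. n8.depth = "yk"  ["yk"]
19. n8.lab = true  [f.live > 21]
20. n8.hot = true  [g.acc == -6]
21. n3.acc = true  [not A.pre]
22. n11.pre = false  [A₁.acc == false]
23. n11.env = "rm"  ["rm"]
24. n11.live = 29  [A₀.live + 9]
25. n12.acc = -8  [terminal]
26. n11.acc = true  [A.live > 28]
27. n1.acc = true  [A₀.live > 19]
28. n13.pre = true  [A₀.acc == true]
29. n13.env = "xn"  ["xn"]
30. n13.live = 24  [24]
31. n16.acc = 21  [terminal]
32. n15.live = "nx"  ["nx"]
33. n15.depth = "xm"  ["xm"]
34. n15.lab = true  [g.acc > 20]
35. n15.hot = false  [g.acc > 21]
36. n18.sig = "mk"  [terminal]
37. n19.key = true  [terminal]
38. n17.live = "qmk"  ["q" ++ d.sig]
39. n17.depth = "zp"  ["zp"]
40. n17.lab = false  [a.key == false]
41. n17.hot = false  [not a.key]
42. n14.live = "zpxm"  [B₂.depth ++ B₁.depth]
43. n14.depth = "qmkw"  [B₂.live ++ "w"]
44. n14.lab = false  [B₁.hot == true]
45. n14.hot = true  [B₁.hot == false]
46. n13.acc = true  [A.pre == true]
47. n20.sig = "rx"  [terminal]
48. n0.live = 2  [len(d.sig)]
49. n0.acc = "mrx"  ["m" ++ d.sig]
50. n0.hot = 20  [len(d.sig) + 18]
51. n0.pre = 8  [len(d.sig) + 6]

false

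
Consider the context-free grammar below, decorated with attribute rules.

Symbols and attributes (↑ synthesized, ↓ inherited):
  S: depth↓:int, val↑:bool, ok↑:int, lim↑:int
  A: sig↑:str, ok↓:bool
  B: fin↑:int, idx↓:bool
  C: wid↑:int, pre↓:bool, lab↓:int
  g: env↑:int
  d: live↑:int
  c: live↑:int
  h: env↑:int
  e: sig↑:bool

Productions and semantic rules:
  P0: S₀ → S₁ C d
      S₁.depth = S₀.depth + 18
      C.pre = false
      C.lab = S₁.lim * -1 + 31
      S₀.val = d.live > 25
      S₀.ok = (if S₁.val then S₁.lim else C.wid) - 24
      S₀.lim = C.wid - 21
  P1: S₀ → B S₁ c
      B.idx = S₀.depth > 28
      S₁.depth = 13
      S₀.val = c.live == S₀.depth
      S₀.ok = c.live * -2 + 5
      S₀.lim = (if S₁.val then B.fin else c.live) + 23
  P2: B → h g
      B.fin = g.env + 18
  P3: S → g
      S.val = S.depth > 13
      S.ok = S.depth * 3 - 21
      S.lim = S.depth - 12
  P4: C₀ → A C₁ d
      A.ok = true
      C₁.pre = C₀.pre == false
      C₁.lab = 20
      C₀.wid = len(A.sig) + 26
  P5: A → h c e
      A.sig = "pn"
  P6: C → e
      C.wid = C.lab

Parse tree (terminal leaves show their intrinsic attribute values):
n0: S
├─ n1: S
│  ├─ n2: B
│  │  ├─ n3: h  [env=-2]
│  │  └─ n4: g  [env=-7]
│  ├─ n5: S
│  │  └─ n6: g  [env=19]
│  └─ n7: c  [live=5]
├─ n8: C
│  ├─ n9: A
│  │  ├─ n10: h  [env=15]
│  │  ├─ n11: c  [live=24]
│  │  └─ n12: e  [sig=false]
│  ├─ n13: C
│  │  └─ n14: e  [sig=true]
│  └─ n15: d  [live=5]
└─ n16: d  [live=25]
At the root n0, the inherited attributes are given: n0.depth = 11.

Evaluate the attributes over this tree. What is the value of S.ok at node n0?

1. n0.depth = 11  [given at root]
2. n1.depth = 29  [S₀.depth + 18]
3. n2.idx = true  [S₀.depth > 28]
4. n3.env = -2  [terminal]
5. n4.env = -7  [terminal]
6. n2.fin = 11  [g.env + 18]
7. n5.depth = 13  [13]
8. n6.env = 19  [terminal]
9. n5.val = false  [S.depth > 13]
10. n5.ok = 18  [S.depth * 3 - 21]
11. n5.lim = 1  [S.depth - 12]
12. n7.live = 5  [terminal]
13. n1.val = false  [c.live == S₀.depth]
14. n1.ok = -5  [c.live * -2 + 5]
15. n1.lim = 28  [(if S₁.val then B.fin else c.live) + 23]
16. n8.pre = false  [false]
17. n8.lab = 3  [S₁.lim * -1 + 31]
18. n9.ok = true  [true]
19. n10.env = 15  [terminal]
20. n11.live = 24  [terminal]
21. n12.sig = false  [terminal]
22. n9.sig = "pn"  ["pn"]
23. n13.pre = true  [C₀.pre == false]
24. n13.lab = 20  [20]
25. n14.sig = true  [terminal]
26. n13.wid = 20  [C.lab]
27. n15.live = 5  [terminal]
28. n8.wid = 28  [len(A.sig) + 26]
29. n16.live = 25  [terminal]
30. n0.val = false  [d.live > 25]
31. n0.ok = 4  [(if S₁.val then S₁.lim else C.wid) - 24]
32. n0.lim = 7  [C.wid - 21]

4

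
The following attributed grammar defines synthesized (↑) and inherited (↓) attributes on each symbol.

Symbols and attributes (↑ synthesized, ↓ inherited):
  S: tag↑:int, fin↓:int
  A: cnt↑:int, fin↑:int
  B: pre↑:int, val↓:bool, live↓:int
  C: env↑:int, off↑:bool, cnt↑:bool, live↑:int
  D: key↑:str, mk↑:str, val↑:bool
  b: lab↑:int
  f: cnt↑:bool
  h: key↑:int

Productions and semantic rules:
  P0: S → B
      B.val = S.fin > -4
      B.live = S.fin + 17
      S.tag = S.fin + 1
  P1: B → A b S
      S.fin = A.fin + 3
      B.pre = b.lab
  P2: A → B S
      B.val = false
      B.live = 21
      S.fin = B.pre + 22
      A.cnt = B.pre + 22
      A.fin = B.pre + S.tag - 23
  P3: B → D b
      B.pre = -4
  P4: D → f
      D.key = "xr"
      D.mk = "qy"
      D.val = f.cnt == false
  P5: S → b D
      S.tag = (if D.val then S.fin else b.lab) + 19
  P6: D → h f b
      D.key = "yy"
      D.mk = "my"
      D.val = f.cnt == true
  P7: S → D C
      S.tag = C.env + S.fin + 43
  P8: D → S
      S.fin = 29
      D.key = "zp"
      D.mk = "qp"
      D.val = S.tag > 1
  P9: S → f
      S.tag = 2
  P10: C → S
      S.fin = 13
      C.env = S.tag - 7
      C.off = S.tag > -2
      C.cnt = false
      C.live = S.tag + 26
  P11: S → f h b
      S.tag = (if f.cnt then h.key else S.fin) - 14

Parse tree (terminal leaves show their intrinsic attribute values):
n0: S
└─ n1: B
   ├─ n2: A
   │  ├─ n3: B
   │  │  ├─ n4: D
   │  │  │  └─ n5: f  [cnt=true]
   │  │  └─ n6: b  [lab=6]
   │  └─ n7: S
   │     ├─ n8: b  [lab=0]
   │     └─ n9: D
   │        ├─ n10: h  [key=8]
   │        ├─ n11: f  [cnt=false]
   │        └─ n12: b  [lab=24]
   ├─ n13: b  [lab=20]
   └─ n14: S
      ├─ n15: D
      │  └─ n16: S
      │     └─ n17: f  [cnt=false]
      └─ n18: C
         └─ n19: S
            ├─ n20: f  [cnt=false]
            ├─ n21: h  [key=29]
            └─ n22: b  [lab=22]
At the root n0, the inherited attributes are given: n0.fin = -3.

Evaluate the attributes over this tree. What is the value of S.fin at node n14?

-5

1. n0.fin = -3  [given at root]
2. n1.val = true  [S.fin > -4]
3. n1.live = 14  [S.fin + 17]
4. n3.val = false  [false]
5. n3.live = 21  [21]
6. n5.cnt = true  [terminal]
7. n4.key = "xr"  ["xr"]
8. n4.mk = "qy"  ["qy"]
9. n4.val = false  [f.cnt == false]
10. n6.lab = 6  [terminal]
11. n3.pre = -4  [-4]
12. n7.fin = 18  [B.pre + 22]
13. n8.lab = 0  [terminal]
14. n10.key = 8  [terminal]
15. n11.cnt = false  [terminal]
16. n12.lab = 24  [terminal]
17. n9.key = "yy"  ["yy"]
18. n9.mk = "my"  ["my"]
19. n9.val = false  [f.cnt == true]
20. n7.tag = 19  [(if D.val then S.fin else b.lab) + 19]
21. n2.cnt = 18  [B.pre + 22]
22. n2.fin = -8  [B.pre + S.tag - 23]
23. n13.lab = 20  [terminal]
24. n14.fin = -5  [A.fin + 3]
25. n16.fin = 29  [29]
26. n17.cnt = false  [terminal]
27. n16.tag = 2  [2]
28. n15.key = "zp"  ["zp"]
29. n15.mk = "qp"  ["qp"]
30. n15.val = true  [S.tag > 1]
31. n19.fin = 13  [13]
32. n20.cnt = false  [terminal]
33. n21.key = 29  [terminal]
34. n22.lab = 22  [terminal]
35. n19.tag = -1  [(if f.cnt then h.key else S.fin) - 14]
36. n18.env = -8  [S.tag - 7]
37. n18.off = true  [S.tag > -2]
38. n18.cnt = false  [false]
39. n18.live = 25  [S.tag + 26]
40. n14.tag = 30  [C.env + S.fin + 43]
41. n1.pre = 20  [b.lab]
42. n0.tag = -2  [S.fin + 1]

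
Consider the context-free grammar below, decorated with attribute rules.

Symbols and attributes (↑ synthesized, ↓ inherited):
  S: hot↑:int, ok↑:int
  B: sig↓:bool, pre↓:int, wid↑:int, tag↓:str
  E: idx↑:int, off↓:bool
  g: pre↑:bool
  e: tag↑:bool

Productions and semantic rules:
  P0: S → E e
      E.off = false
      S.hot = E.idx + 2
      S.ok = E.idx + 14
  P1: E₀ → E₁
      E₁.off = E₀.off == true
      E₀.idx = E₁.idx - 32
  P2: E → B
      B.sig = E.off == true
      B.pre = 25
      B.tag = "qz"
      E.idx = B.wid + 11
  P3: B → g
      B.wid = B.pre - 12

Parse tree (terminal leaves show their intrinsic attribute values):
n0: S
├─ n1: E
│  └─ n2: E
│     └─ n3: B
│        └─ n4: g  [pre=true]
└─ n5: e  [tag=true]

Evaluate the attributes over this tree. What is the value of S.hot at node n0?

-6

1. n1.off = false  [false]
2. n2.off = false  [E₀.off == true]
3. n3.sig = false  [E.off == true]
4. n3.pre = 25  [25]
5. n3.tag = "qz"  ["qz"]
6. n4.pre = true  [terminal]
7. n3.wid = 13  [B.pre - 12]
8. n2.idx = 24  [B.wid + 11]
9. n1.idx = -8  [E₁.idx - 32]
10. n5.tag = true  [terminal]
11. n0.hot = -6  [E.idx + 2]
12. n0.ok = 6  [E.idx + 14]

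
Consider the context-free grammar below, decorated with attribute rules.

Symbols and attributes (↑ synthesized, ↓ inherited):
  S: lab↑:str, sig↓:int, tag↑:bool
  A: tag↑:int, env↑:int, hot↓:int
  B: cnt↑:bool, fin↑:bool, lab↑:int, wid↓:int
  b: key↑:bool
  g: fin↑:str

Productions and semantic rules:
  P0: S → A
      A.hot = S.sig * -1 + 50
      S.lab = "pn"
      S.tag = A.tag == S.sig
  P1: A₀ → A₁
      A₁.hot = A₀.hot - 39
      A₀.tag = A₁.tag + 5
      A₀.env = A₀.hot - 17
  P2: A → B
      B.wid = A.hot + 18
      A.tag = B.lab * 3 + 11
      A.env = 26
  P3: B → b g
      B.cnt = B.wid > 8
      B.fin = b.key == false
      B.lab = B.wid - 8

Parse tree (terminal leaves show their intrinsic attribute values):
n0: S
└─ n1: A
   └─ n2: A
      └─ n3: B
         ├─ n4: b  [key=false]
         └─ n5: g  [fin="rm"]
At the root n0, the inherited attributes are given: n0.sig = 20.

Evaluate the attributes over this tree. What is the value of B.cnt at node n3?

true

1. n0.sig = 20  [given at root]
2. n1.hot = 30  [S.sig * -1 + 50]
3. n2.hot = -9  [A₀.hot - 39]
4. n3.wid = 9  [A.hot + 18]
5. n4.key = false  [terminal]
6. n5.fin = "rm"  [terminal]
7. n3.cnt = true  [B.wid > 8]
8. n3.fin = true  [b.key == false]
9. n3.lab = 1  [B.wid - 8]
10. n2.tag = 14  [B.lab * 3 + 11]
11. n2.env = 26  [26]
12. n1.tag = 19  [A₁.tag + 5]
13. n1.env = 13  [A₀.hot - 17]
14. n0.lab = "pn"  ["pn"]
15. n0.tag = false  [A.tag == S.sig]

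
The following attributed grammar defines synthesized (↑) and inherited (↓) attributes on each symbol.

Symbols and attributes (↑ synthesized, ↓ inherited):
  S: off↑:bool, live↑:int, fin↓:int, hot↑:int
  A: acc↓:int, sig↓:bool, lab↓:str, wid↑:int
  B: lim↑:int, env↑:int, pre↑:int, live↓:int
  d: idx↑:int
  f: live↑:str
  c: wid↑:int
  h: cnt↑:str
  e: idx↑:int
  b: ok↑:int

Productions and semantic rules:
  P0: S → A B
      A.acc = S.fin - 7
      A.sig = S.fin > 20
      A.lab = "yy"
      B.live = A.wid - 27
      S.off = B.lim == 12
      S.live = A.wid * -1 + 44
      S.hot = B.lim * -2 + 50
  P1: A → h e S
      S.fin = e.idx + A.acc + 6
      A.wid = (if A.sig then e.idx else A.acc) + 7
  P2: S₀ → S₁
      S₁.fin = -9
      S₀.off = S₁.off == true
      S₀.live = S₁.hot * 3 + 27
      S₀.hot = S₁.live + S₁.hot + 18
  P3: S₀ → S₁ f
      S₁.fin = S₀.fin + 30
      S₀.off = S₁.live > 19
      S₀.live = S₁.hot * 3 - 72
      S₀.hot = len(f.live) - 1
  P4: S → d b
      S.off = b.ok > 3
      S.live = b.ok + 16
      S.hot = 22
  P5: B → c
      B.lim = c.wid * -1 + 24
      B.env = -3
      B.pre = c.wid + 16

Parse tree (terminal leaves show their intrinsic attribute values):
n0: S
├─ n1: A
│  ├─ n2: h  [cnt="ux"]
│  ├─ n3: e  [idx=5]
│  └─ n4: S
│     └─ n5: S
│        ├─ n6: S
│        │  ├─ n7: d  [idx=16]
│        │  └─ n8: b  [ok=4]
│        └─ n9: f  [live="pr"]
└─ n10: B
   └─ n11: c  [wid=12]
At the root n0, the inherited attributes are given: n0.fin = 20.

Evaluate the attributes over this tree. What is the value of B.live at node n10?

-7

1. n0.fin = 20  [given at root]
2. n1.acc = 13  [S.fin - 7]
3. n1.sig = false  [S.fin > 20]
4. n1.lab = "yy"  ["yy"]
5. n2.cnt = "ux"  [terminal]
6. n3.idx = 5  [terminal]
7. n4.fin = 24  [e.idx + A.acc + 6]
8. n5.fin = -9  [-9]
9. n6.fin = 21  [S₀.fin + 30]
10. n7.idx = 16  [terminal]
11. n8.ok = 4  [terminal]
12. n6.off = true  [b.ok > 3]
13. n6.live = 20  [b.ok + 16]
14. n6.hot = 22  [22]
15. n9.live = "pr"  [terminal]
16. n5.off = true  [S₁.live > 19]
17. n5.live = -6  [S₁.hot * 3 - 72]
18. n5.hot = 1  [len(f.live) - 1]
19. n4.off = true  [S₁.off == true]
20. n4.live = 30  [S₁.hot * 3 + 27]
21. n4.hot = 13  [S₁.live + S₁.hot + 18]
22. n1.wid = 20  [(if A.sig then e.idx else A.acc) + 7]
23. n10.live = -7  [A.wid - 27]
24. n11.wid = 12  [terminal]
25. n10.lim = 12  [c.wid * -1 + 24]
26. n10.env = -3  [-3]
27. n10.pre = 28  [c.wid + 16]
28. n0.off = true  [B.lim == 12]
29. n0.live = 24  [A.wid * -1 + 44]
30. n0.hot = 26  [B.lim * -2 + 50]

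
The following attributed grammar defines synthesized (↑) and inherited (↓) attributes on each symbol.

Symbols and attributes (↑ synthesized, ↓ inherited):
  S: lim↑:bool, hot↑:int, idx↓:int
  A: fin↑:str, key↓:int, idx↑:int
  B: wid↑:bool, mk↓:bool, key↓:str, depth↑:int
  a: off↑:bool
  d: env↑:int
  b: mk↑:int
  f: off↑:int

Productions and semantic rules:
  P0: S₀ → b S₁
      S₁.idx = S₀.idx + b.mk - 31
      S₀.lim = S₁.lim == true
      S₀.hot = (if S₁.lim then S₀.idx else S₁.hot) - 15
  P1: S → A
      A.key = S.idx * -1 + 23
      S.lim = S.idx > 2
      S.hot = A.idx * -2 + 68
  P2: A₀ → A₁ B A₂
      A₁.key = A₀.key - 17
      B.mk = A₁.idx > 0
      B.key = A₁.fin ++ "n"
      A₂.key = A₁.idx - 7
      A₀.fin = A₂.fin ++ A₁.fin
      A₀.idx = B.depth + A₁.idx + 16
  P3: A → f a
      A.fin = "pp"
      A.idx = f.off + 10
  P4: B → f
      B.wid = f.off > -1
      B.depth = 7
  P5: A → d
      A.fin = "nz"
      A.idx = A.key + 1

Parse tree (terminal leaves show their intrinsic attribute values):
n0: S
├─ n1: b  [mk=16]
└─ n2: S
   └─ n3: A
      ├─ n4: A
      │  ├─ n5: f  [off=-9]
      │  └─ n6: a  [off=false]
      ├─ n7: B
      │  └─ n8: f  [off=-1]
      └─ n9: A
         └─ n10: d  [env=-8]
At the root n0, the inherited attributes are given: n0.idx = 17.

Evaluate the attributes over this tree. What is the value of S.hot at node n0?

1. n0.idx = 17  [given at root]
2. n1.mk = 16  [terminal]
3. n2.idx = 2  [S₀.idx + b.mk - 31]
4. n3.key = 21  [S.idx * -1 + 23]
5. n4.key = 4  [A₀.key - 17]
6. n5.off = -9  [terminal]
7. n6.off = false  [terminal]
8. n4.fin = "pp"  ["pp"]
9. n4.idx = 1  [f.off + 10]
10. n7.mk = true  [A₁.idx > 0]
11. n7.key = "ppn"  [A₁.fin ++ "n"]
12. n8.off = -1  [terminal]
13. n7.wid = false  [f.off > -1]
14. n7.depth = 7  [7]
15. n9.key = -6  [A₁.idx - 7]
16. n10.env = -8  [terminal]
17. n9.fin = "nz"  ["nz"]
18. n9.idx = -5  [A.key + 1]
19. n3.fin = "nzpp"  [A₂.fin ++ A₁.fin]
20. n3.idx = 24  [B.depth + A₁.idx + 16]
21. n2.lim = false  [S.idx > 2]
22. n2.hot = 20  [A.idx * -2 + 68]
23. n0.lim = false  [S₁.lim == true]
24. n0.hot = 5  [(if S₁.lim then S₀.idx else S₁.hot) - 15]

5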